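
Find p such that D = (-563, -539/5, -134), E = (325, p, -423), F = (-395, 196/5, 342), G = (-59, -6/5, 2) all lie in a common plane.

-284/5

The points are coplanar iff DE · (DF × DG) = 0.
Expanding, this is linear in p: (217056)p + (61643904/5) = 0.
So p = -284/5.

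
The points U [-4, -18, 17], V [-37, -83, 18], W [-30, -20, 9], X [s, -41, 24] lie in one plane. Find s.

Normal to plane UVW: n = (522, -290, -1624); plane equation n·P = -24476.
Requiring n·X = -24476: (522)s + (-27086) = -24476.
So s = 5.

5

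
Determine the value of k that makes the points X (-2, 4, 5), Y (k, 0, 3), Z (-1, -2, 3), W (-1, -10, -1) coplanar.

-2

Coplanarity ⇔ det[XY; XZ; XW] = 0.
Expanding, this is linear in k: (8)k + (16) = 0.
So k = -2.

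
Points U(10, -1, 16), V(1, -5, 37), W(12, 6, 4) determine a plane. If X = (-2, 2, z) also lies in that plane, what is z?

Coplanarity requires UV · (UW × UX) = 0.
UV = (-9, -4, 21), UW = (2, 7, -12); the triple product is linear in z with coefficient -55 and constant term 1870.
Setting it to zero: z = 34.

34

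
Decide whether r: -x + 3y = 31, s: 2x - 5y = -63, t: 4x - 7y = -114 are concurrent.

No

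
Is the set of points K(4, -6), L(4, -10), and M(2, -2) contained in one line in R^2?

No

KL = (0, -4), KM = (-2, 4).
If collinear, KM would be a scalar multiple of KL. But (0)·(4) ≠ (-4)·(-2) (difference -8), so they are not parallel; the points are not collinear.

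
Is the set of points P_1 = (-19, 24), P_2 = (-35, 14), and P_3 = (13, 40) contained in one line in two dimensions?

No

P_1P_2 = (-16, -10), P_1P_3 = (32, 16).
Twice the signed area of △P_1P_2P_3 is (-16)(16) − (-10)(32) = 64.
The area is nonzero, so the three points are not collinear.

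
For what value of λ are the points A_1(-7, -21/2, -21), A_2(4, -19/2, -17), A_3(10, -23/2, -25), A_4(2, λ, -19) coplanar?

-10

Coplanarity ⇔ det[A_1A_2; A_1A_3; A_1A_4] = 0.
Expanding, this is linear in λ: (112)λ + (1120) = 0.
So λ = -10.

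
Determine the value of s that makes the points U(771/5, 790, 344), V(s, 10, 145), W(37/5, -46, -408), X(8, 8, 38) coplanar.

6

Normal to plane UWX: n = (-332248, 325108/5, -37128/5); plane equation n·P = -2419984.
Requiring n·V = -2419984: (-332248)s + (-426496) = -2419984.
So s = 6.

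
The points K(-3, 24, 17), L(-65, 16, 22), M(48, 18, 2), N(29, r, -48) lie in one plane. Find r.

-44

Normal to plane KLM: n = (150, -675, 780); plane equation n·P = -3390.
Requiring n·N = -3390: (-675)r + (-33090) = -3390.
So r = -44.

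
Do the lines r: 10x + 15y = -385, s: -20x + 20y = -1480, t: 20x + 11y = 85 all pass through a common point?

Yes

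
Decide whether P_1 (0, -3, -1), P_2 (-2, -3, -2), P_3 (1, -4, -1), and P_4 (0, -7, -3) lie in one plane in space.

Yes

With P_1 as base: P_1P_2 = (-2, 0, -1), P_1P_3 = (1, -1, 0), P_1P_4 = (0, -4, -2).
P_1P_3 × P_1P_4 = (2, 2, -4).
P_1P_2 · (P_1P_3 × P_1P_4) = 0.
The scalar triple product vanishes, so the four points are coplanar.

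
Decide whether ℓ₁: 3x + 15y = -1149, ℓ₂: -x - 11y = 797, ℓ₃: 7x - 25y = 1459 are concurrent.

Intersecting ℓ₁ and ℓ₂: solving the 2×2 system gives (x, y) = (-38, -69).
Substitute into ℓ₃: (7)(-38) + (-25)(-69) = 1459.
This equals 1459, so (-38, -69) lies on all three lines and they are concurrent.

Yes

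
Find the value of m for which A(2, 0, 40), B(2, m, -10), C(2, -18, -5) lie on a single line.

-20

Direction AC = (0, -18, -45). From the z-coordinate of B, the parameter along the line is τ = (-10 − 40)/(-45) = 10/9.
Then m = 0 + 10/9·(-18) = -20.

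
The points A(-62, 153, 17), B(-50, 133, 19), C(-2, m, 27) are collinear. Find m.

Direction AB = (12, -20, 2). From the x-coordinate of C, the parameter along the line is τ = (-2 − (-62))/12 = 5.
Then m = 153 + 5·(-20) = 53.

53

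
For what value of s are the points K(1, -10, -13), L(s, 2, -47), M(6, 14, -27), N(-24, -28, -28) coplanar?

-19

The points are coplanar iff KL · (KM × KN) = 0.
Expanding, this is linear in s: (-612)s + (-11628) = 0.
So s = -19.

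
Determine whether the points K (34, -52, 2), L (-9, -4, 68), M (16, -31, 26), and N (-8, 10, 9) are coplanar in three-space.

No

A normal to the plane through K, L, M is n = KL × KM = (-234, -156, -39).
The plane has equation n·P = 78. For N: n·N = -39.
-39 ≠ 78, so N is off the plane.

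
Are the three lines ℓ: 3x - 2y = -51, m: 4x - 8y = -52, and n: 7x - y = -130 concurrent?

The three lines meet at one point iff the augmented coefficient matrix [aᵢ bᵢ cᵢ] has rank < 3, i.e. its determinant vanishes.
Here the determinant is 0.
It vanishes, so the lines are concurrent at (-19, -3).

Yes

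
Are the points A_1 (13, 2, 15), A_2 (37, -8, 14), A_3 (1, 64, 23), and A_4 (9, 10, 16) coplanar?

Yes

The four points are coplanar iff the 3×3 determinant with rows A_1A_2, A_1A_3, A_1A_4 is zero.
Rows: (24, -10, -1), (-12, 62, 8), (-4, 8, 1).
Expanding along the first row: (24)(-2) − (-10)(20) + (-1)(152) = 0.
Zero determinant ⇒ coplanar.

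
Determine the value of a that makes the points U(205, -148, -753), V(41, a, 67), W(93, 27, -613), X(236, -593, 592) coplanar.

-68

Normal to plane UWX: n = (297675, 154980, 44415); plane equation n·P = 4641840.
Requiring n·V = 4641840: (154980)a + (15180480) = 4641840.
So a = -68.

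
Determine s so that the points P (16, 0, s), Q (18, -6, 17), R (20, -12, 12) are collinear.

22

Collinearity requires PQ × PR = 0; each component is linear in s.
The x-component gives (-6)s + (132) = 0, so s = 22.
The remaining components then also vanish.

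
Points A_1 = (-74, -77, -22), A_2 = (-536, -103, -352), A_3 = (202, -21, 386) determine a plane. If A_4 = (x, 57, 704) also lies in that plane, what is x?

-8

A normal to the plane is n = A_1A_2 × A_1A_3 = (7872, 97416, -18696).
A_4 lies in the plane iff n · A_1A_4 = 0.
This gives (7872)x + (62976) = 0, so x = -8.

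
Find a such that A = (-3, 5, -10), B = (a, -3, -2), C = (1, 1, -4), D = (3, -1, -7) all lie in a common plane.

5

Normal to plane ACD: n = (24, 24, 0); plane equation n·P = 48.
Requiring n·B = 48: (24)a + (-72) = 48.
So a = 5.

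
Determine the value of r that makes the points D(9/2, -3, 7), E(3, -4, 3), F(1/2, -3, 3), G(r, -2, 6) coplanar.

Normal to plane DEF: n = (4, 10, -4); plane equation n·P = -40.
Requiring n·G = -40: (4)r + (-44) = -40.
So r = 1.

1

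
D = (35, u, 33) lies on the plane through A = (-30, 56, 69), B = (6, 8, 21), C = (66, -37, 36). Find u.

-12

Coplanarity requires AB · (AC × AD) = 0.
AB = (36, -48, -48), AC = (96, -93, -33); the triple product is linear in u with coefficient -3420 and constant term -41040.
Setting it to zero: u = -12.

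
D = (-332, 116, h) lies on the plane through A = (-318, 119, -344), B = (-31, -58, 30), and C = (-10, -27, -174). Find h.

A normal to the plane is n = AB × AC = (24514, 66402, 12614).
D lies in the plane iff n · AD = 0.
This gives (12614)h + (3796814) = 0, so h = -301.

-301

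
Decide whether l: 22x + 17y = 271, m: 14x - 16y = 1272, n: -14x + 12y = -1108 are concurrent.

Yes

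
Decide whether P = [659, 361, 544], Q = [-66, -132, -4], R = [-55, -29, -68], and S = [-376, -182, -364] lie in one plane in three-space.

No

A normal to the plane through P, Q, R is n = PQ × PR = (87996, -52428, -69252).
The plane has equation n·X = 1389768. For S: n·S = 1663128.
1663128 ≠ 1389768, so S is off the plane.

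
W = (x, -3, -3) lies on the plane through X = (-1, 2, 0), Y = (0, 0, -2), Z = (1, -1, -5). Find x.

1

Coplanarity requires XY · (XZ × XW) = 0.
XY = (1, -2, -2), XZ = (2, -3, -5); the triple product is linear in x with coefficient 4 and constant term -4.
Setting it to zero: x = 1.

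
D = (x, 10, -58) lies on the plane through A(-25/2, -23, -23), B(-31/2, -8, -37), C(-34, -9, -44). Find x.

-29

The plane through A, B, C has equation −119x + 238y + (561/2)z = -10438.
Substituting D: (-119)x + (-13889) = -10438, so x = -29.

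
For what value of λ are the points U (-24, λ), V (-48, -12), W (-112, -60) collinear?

The three points are collinear iff det[UV; UW] = 0.
This determinant is linear in λ: (-64)λ + (384) = 0, so λ = 6.

6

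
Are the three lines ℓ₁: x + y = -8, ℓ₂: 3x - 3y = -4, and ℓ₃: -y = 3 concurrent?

The three lines meet at one point iff the augmented coefficient matrix [aᵢ bᵢ cᵢ] has rank < 3, i.e. its determinant vanishes.
Here the determinant is 2.
Nonzero, so no common point exists.

No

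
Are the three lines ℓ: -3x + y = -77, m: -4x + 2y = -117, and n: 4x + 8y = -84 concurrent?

No

The three lines meet at one point iff the augmented coefficient matrix [aᵢ bᵢ cᵢ] has rank < 3, i.e. its determinant vanishes.
Here the determinant is -28.
Nonzero, so no common point exists.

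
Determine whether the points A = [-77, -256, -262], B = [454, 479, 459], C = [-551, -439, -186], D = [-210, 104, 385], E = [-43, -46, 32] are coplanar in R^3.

Yes

The plane through A, B, C has normal n = AB × AC = (187803, -382110, 251217) and equation n·P = 17540475.
Checking the remaining points: n·D = 17540475, n·E = 17540475.
All equal 17540475, so all 5 points lie in one plane.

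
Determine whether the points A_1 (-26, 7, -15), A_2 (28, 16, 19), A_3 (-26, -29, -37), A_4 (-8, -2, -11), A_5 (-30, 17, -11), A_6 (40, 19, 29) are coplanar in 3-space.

The plane through A_1, A_2, A_3 has normal n = A_1A_2 × A_1A_3 = (1026, 1188, -1944) and equation n·P = 10800.
Checking the remaining points: n·A_4 = 10800, n·A_5 = 10800, n·A_6 = 7236.
Since n·A_6 = 7236 ≠ 10800, A_6 is off the plane and the points are not all coplanar.

No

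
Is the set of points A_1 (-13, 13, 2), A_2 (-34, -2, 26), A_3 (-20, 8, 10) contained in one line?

A_1A_2 = (-21, -15, 24), A_1A_3 = (-7, -5, 8).
A_1A_2 × A_1A_3 = (0, 0, 0).
The cross product vanishes, so the three points are collinear.

Yes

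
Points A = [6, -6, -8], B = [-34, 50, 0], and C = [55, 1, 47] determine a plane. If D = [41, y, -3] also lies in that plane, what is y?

The plane through A, B, C has equation 3024x + 2592y − 3024z = 26784.
Substituting D: (2592)y + (133056) = 26784, so y = -41.

-41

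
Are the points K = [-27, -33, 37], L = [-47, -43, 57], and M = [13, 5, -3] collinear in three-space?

KL = (-20, -10, 20), KM = (40, 38, -40).
KL × KM = (-360, 0, -360).
The cross product is nonzero, so the points do not lie on one line.

No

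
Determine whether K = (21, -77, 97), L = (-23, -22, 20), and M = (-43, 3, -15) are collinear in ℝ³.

KL = (-44, 55, -77), KM = (-64, 80, -112).
KL × KM = (0, 0, 0).
The cross product vanishes, so the three points are collinear.

Yes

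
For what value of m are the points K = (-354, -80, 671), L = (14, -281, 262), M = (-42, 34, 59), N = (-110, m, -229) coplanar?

Coplanarity ⇔ det[KL; KM; KN] = 0.
Expanding, this is linear in m: (97608)m + (-44997288) = 0.
So m = 461.

461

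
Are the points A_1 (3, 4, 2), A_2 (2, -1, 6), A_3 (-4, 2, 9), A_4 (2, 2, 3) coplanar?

No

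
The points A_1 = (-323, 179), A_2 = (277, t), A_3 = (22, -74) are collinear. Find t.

Collinearity: (A_2 − A_1) must be parallel to (A_3 − A_1) = (345, -253).
Cross-multiplying the components: (t − 179)·(345) = (600)·(-253).
Solving gives t = -261.

-261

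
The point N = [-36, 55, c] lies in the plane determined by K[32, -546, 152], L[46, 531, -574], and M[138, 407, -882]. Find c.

64

The plane through K, L, M has equation −421740x − 62480y − 100820z = 5293760.
Substituting N: (-100820)c + (11746240) = 5293760, so c = 64.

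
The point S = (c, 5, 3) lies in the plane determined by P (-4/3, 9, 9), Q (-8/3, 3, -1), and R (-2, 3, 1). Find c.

A normal to the plane is n = PQ × PR = (-12, -4, 4).
S lies in the plane iff n · PS = 0.
This gives (-12)c + (-24) = 0, so c = -2.

-2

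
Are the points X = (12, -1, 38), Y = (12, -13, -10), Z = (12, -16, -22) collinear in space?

XY = (0, -12, -48), XZ = (0, -15, -60).
Each component of XZ is 5/4 times the corresponding component of XY, so XZ = 5/4·XY and the points are collinear.

Yes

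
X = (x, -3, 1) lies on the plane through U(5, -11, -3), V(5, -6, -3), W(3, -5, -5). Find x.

A normal to the plane is n = UV × UW = (-10, 0, 10).
X lies in the plane iff n · UX = 0.
This gives (-10)x + (90) = 0, so x = 9.

9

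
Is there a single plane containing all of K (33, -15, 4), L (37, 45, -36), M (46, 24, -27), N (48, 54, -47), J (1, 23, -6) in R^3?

No

The plane through K, L, M has normal n = KL × KM = (-300, -396, -624) and equation n·P = -6456.
Checking the remaining points: n·N = -6456, n·J = -5664.
Since n·J = -5664 ≠ -6456, J is off the plane and the points are not all coplanar.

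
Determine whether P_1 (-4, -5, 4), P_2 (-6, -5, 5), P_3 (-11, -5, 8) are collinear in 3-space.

No

P_1P_2 = (-2, 0, 1), P_1P_3 = (-7, 0, 4).
Comparing components 3 and 1: (1)(-7) − (-2)(4) = 1 ≠ 0, so P_1P_2 and P_1P_3 are not parallel and the points are not collinear.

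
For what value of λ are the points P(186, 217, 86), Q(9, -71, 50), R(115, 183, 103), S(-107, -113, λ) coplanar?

83

The points are coplanar iff PQ · (PR × PS) = 0.
Expanding, this is linear in λ: (-14430)λ + (1197690) = 0.
So λ = 83.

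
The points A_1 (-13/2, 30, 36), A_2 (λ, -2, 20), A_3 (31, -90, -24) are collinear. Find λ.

7/2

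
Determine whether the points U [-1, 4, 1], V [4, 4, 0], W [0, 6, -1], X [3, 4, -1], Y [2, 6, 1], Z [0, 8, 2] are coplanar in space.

No

The plane through U, V, W has normal n = UV × UW = (2, 9, 10) and equation n·P = 44.
Checking the remaining points: n·X = 32, n·Y = 68, n·Z = 92.
Since n·X = 32 ≠ 44, X is off the plane and the points are not all coplanar.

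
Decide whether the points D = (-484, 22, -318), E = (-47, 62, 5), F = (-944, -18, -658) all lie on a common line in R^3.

No

DE = (437, 40, 323), DF = (-460, -40, -340).
Comparing components 2 and 3: (40)(-340) − (323)(-40) = -680 ≠ 0, so DE and DF are not parallel and the points are not collinear.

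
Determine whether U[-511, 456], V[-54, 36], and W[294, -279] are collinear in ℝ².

No

UV = (457, -420), UW = (805, -735).
If collinear, UW would be a scalar multiple of UV. But (457)·(-735) ≠ (-420)·(805) (difference 2205), so they are not parallel; the points are not collinear.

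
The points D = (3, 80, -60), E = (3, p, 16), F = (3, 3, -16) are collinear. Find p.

-53

Collinearity requires DE × DF = 0; each component is linear in p.
The x-component gives (44)p + (2332) = 0, so p = -53.
The remaining components then also vanish.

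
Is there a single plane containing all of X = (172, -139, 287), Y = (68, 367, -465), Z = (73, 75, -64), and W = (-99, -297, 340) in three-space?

Yes

The four points are coplanar iff the 3×3 determinant with rows XY, XZ, XW is zero.
Rows: (-104, 506, -752), (-99, 214, -351), (-271, -158, 53).
Expanding along the first row: (-104)(-44116) − (506)(-100368) + (-752)(73636) = 0.
Zero determinant ⇒ coplanar.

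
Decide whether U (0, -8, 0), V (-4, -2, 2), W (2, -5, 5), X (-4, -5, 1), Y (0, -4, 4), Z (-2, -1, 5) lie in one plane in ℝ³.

No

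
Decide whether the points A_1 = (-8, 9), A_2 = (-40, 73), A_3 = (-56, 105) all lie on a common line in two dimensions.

A_1A_2 = (-32, 64), A_1A_3 = (-48, 96).
Checking proportionality: A_1A_3 = 3/2·A_1A_2, so the vectors are parallel and the points are collinear.

Yes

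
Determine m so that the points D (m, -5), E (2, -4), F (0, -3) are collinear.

The three points are collinear iff det[DE; DF] = 0.
This determinant is linear in m: (-1)m + (4) = 0, so m = 4.

4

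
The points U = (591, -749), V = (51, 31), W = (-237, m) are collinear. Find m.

447

The three points are collinear iff det[UV; UW] = 0.
This determinant is linear in m: (-540)m + (241380) = 0, so m = 447.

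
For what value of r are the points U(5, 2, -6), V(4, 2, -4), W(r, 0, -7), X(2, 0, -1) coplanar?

5

Normal to plane UVX: n = (4, -1, 2); plane equation n·P = 6.
Requiring n·W = 6: (4)r + (-14) = 6.
So r = 5.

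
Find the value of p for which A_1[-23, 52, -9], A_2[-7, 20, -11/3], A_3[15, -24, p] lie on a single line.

Direction A_1A_2 = (16, -32, 16/3). From the x-coordinate of A_3, the parameter along the line is τ = (15 − (-23))/16 = 19/8.
Then p = (-9) + 19/8·(16/3) = 11/3.

11/3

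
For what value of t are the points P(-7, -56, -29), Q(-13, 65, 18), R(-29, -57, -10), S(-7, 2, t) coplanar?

-9

Normal to plane PQR: n = (2346, -920, 2668); plane equation n·X = -42274.
Requiring n·S = -42274: (2668)t + (-18262) = -42274.
So t = -9.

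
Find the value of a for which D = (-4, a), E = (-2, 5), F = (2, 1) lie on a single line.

7

Collinearity: (D − E) must be parallel to (F − E) = (4, -4).
Cross-multiplying the components: (a − 5)·(4) = (-2)·(-4).
Solving gives a = 7.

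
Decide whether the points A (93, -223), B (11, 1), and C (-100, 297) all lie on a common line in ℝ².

AB = (-82, 224), AC = (-193, 520).
det[AB; AC] = (-82)(520) − (224)(-193) = 592.
The determinant is nonzero, so they are not collinear.

No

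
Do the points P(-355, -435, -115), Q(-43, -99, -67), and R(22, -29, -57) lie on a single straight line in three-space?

Yes

PQ = (312, 336, 48), PR = (377, 406, 58).
PQ × PR = (0, 0, 0).
The cross product vanishes, so the three points are collinear.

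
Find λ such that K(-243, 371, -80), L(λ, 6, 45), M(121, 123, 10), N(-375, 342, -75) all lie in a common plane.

57

The points are coplanar iff KL · (KM × KN) = 0.
Expanding, this is linear in λ: (1370)λ + (-78090) = 0.
So λ = 57.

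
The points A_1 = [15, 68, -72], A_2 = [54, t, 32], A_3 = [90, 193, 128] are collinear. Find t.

Collinearity requires A_1A_2 × A_1A_3 = 0; each component is linear in t.
The x-component gives (200)t + (-26600) = 0, so t = 133.
The remaining components then also vanish.

133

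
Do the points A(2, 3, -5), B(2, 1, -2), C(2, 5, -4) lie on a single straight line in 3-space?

No

AB = (0, -2, 3), AC = (0, 2, 1).
AB × AC = (-8, 0, 0).
The cross product is nonzero, so the points do not lie on one line.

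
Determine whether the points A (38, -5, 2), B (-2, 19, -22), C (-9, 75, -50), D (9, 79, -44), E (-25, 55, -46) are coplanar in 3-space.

The plane through A, B, C has normal n = AB × AC = (672, -952, -2072) and equation n·P = 26152.
Checking the remaining points: n·D = 22008, n·E = 26152.
Since n·D = 22008 ≠ 26152, D is off the plane and the points are not all coplanar.

No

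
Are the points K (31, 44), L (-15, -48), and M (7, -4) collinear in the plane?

Yes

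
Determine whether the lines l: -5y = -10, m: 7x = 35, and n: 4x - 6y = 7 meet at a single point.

The three lines meet at one point iff the augmented coefficient matrix [aᵢ bᵢ cᵢ] has rank < 3, i.e. its determinant vanishes.
Here the determinant is -35.
Nonzero, so no common point exists.

No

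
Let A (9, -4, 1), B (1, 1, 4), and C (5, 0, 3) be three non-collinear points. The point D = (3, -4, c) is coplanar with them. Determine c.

The plane through A, B, C has equation −2x + 4y − 12z = -46.
Substituting D: (-12)c + (-22) = -46, so c = 2.

2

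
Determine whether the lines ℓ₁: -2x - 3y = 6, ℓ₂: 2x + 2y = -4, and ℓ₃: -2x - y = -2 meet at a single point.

Intersecting ℓ₁ and ℓ₂: solving the 2×2 system gives (x, y) = (0, -2).
Substitute into ℓ₃: (-2)(0) + (-1)(-2) = 2.
But ℓ₃ requires -2 ≠ 2, so the three lines have no common point.

No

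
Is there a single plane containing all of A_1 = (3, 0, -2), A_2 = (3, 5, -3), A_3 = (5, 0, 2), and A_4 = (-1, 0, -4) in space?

No

The four points are coplanar iff the 3×3 determinant with rows A_1A_2, A_1A_3, A_1A_4 is zero.
Rows: (0, 5, -1), (2, 0, 4), (-4, 0, -2).
Expanding along the first row: (0)(0) − (5)(12) + (-1)(0) = -60.
Nonzero ⇒ not coplanar.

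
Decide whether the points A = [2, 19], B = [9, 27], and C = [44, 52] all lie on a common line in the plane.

No

AB = (7, 8), AC = (42, 33).
Twice the signed area of △ABC is (7)(33) − (8)(42) = -105.
The area is nonzero, so the three points are not collinear.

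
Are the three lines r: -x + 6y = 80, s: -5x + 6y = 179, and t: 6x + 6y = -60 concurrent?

No

Intersecting r and s: solving the 2×2 system gives (x, y) = (-99/4, 221/24).
Substitute into t: (6)(-99/4) + (6)(221/24) = -373/4.
But t requires -60 ≠ -373/4, so the three lines have no common point.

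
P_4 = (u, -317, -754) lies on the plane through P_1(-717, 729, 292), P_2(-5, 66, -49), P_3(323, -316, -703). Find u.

315

Coplanarity requires P_1P_2 · (P_1P_3 × P_1P_4) = 0.
P_1P_2 = (712, -663, -341), P_1P_3 = (1040, -1045, -995); the triple product is linear in u with coefficient 303340 and constant term -95552100.
Setting it to zero: u = 315.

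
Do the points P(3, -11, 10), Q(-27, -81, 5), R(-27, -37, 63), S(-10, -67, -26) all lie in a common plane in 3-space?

The four points are coplanar iff the 3×3 determinant with rows PQ, PR, PS is zero.
Rows: (-30, -70, -5), (-30, -26, 53), (-13, -56, -36).
Expanding along the first row: (-30)(3904) − (-70)(1769) + (-5)(1342) = 0.
Zero determinant ⇒ coplanar.

Yes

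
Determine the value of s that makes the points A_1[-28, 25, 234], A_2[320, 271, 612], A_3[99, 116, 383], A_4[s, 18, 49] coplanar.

-5

Normal to plane A_1A_2A_3: n = (2256, -3846, 426); plane equation n·P = -59634.
Requiring n·A_4 = -59634: (2256)s + (-48354) = -59634.
So s = -5.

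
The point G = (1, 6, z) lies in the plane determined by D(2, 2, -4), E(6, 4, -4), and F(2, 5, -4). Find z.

-4

A normal to the plane is n = DE × DF = (0, 0, 12).
G lies in the plane iff n · DG = 0.
This gives (12)z + (48) = 0, so z = -4.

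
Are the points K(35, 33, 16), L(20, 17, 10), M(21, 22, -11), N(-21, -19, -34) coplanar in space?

No

A normal to the plane through K, L, M is n = KL × KM = (366, -321, -59).
The plane has equation n·P = 1273. For N: n·N = 419.
419 ≠ 1273, so N is off the plane.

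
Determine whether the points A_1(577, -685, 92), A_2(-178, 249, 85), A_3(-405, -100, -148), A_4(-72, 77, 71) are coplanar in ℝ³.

Yes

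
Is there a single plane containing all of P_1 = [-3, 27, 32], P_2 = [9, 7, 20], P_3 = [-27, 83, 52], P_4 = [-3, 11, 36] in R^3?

With P_1 as base: P_1P_2 = (12, -20, -12), P_1P_3 = (-24, 56, 20), P_1P_4 = (0, -16, 4).
P_1P_3 × P_1P_4 = (544, 96, 384).
P_1P_2 · (P_1P_3 × P_1P_4) = 0.
The scalar triple product vanishes, so the four points are coplanar.

Yes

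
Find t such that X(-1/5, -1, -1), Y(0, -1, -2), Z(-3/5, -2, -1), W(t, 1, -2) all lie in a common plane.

4/5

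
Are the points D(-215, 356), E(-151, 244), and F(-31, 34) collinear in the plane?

DE = (64, -112), DF = (184, -322).
det[DE; DF] = (64)(-322) − (-112)(184) = 0.
The determinant is zero, so the points are collinear.

Yes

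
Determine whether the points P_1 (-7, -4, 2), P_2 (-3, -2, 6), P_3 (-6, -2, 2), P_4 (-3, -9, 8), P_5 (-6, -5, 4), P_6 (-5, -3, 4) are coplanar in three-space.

The plane through P_1, P_2, P_3 has normal n = P_1P_2 × P_1P_3 = (-8, 4, 6) and equation n·P = 52.
Checking the remaining points: n·P_4 = 36, n·P_5 = 52, n·P_6 = 52.
Since n·P_4 = 36 ≠ 52, P_4 is off the plane and the points are not all coplanar.

No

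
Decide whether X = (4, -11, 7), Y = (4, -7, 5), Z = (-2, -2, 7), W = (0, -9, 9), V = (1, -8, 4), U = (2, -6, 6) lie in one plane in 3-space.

No

The plane through X, Y, Z has normal n = XY × XZ = (18, 12, 24) and equation n·P = 108.
Checking the remaining points: n·W = 108, n·V = 18, n·U = 108.
Since n·V = 18 ≠ 108, V is off the plane and the points are not all coplanar.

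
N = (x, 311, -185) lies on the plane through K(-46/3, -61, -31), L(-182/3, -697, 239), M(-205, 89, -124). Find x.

38

Coplanarity requires KL · (KM × KN) = 0.
KL = (-136/3, -636, 270), KM = (-569/3, 150, -93); the triple product is linear in x with coefficient 18648 and constant term -708624.
Setting it to zero: x = 38.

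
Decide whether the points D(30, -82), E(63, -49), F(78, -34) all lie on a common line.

DE = (33, 33), DF = (48, 48).
Checking proportionality: DF = 16/11·DE, so the vectors are parallel and the points are collinear.

Yes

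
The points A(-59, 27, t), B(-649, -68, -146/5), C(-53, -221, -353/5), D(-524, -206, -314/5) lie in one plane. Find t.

-61/5

Coplanarity ⇔ det[AB; AC; AD] = 0.
Expanding, this is linear in t: (63123)t + (3850503/5) = 0.
So t = -61/5.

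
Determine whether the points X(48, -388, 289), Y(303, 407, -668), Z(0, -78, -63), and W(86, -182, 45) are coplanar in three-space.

No

With X as base: XY = (255, 795, -957), XZ = (-48, 310, -352), XW = (38, 206, -244).
XZ × XW = (-3128, -25088, -21668).
XY · (XZ × XW) = -6324.
Since -6324 ≠ 0, the four points are not coplanar.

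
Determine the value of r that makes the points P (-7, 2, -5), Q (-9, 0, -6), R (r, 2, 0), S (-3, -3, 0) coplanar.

-1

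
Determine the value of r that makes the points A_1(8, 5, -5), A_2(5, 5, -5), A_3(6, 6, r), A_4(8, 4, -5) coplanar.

-5

Coplanarity ⇔ det[A_1A_2; A_1A_3; A_1A_4] = 0.
Expanding, this is linear in r: (-3)r + (-15) = 0.
So r = -5.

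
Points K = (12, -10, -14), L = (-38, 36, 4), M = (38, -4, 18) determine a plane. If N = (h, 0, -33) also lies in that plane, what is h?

-24

The plane through K, L, M has equation 1364x + 2068y − 1496z = 16632.
Substituting N: (1364)h + (49368) = 16632, so h = -24.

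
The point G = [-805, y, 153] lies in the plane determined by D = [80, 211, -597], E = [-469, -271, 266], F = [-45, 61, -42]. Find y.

-494

The plane through D, E, F has equation −138060x + 196820y + 22100z = 17290520.
Substituting G: (196820)y + (114519600) = 17290520, so y = -494.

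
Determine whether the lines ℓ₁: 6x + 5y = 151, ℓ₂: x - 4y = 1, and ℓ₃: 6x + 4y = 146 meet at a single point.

Yes

The three lines meet at one point iff the augmented coefficient matrix [aᵢ bᵢ cᵢ] has rank < 3, i.e. its determinant vanishes.
Here the determinant is 0.
It vanishes, so the lines are concurrent at (21, 5).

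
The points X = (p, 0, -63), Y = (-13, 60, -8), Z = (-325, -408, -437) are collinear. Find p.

-53

Direction YZ = (-312, -468, -429). From the y-coordinate of X, the parameter along the line is τ = (0 − 60)/(-468) = 5/39.
Then p = (-13) + 5/39·(-312) = -53.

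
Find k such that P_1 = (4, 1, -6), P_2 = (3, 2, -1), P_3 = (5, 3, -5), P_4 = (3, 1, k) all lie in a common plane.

-3

Normal to plane P_1P_2P_3: n = (-9, 6, -3); plane equation n·P = -12.
Requiring n·P_4 = -12: (-3)k + (-21) = -12.
So k = -3.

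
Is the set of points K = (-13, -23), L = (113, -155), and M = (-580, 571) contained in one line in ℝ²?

Yes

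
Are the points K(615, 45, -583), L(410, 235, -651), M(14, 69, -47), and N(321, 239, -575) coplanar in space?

A normal to the plane through K, L, M is n = KL × KM = (103472, 150748, 109270).
The plane has equation n·P = 6714530. For N: n·N = 6413034.
6413034 ≠ 6714530, so N is off the plane.

No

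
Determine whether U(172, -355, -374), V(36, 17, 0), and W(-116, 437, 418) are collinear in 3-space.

UV = (-136, 372, 374), UW = (-288, 792, 792).
UV × UW = (-1584, 0, -576).
The cross product is nonzero, so the points do not lie on one line.

No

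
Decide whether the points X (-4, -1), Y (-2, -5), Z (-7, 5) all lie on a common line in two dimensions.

XY = (2, -4), XZ = (-3, 6).
Checking proportionality: XZ = -3/2·XY, so the vectors are parallel and the points are collinear.

Yes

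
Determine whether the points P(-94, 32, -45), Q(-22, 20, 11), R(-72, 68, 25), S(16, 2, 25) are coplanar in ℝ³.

Yes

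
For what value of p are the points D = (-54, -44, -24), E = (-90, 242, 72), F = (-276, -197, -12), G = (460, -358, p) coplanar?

-254

Normal to plane DEF: n = (18120, -20880, 69000); plane equation n·P = -1715760.
Requiring n·G = -1715760: (69000)p + (15810240) = -1715760.
So p = -254.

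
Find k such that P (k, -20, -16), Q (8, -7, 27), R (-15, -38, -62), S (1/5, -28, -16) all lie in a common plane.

-21/5

The points are coplanar iff PQ · (PR × PS) = 0.
Expanding, this is linear in k: (536)k + (11256/5) = 0.
So k = -21/5.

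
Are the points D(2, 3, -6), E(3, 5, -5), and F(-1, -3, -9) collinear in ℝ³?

Yes

DE = (1, 2, 1), DF = (-3, -6, -3).
Each component of DF is -3 times the corresponding component of DE, so DF = -3·DE and the points are collinear.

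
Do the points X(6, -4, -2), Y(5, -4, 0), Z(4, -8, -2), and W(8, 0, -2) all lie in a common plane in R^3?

The four points are coplanar iff the 3×3 determinant with rows XY, XZ, XW is zero.
Rows: (-1, 0, 2), (-2, -4, 0), (2, 4, 0).
Expanding along the first row: (-1)(0) − (0)(0) + (2)(0) = 0.
Zero determinant ⇒ coplanar.

Yes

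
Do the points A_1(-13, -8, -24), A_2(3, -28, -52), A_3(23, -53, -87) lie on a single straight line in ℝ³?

Yes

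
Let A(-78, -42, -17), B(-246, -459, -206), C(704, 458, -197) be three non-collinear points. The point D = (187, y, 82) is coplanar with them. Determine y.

345

The plane through A, B, C has equation 169560x − 178038y + 242094z = -9863682.
Substituting D: (-178038)y + (51559428) = -9863682, so y = 345.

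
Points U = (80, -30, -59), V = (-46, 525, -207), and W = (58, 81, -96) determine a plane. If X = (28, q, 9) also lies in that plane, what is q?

36

A normal to the plane is n = UV × UW = (-4107, -1406, -1776).
X lies in the plane iff n · UX = 0.
This gives (-1406)q + (50616) = 0, so q = 36.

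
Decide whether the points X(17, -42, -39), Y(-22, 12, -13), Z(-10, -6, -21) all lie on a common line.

No

XY = (-39, 54, 26), XZ = (-27, 36, 18).
Comparing components 2 and 3: (54)(18) − (26)(36) = 36 ≠ 0, so XY and XZ are not parallel and the points are not collinear.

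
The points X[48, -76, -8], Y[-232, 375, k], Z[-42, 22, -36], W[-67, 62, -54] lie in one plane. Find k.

-212

Normal to plane XZW: n = (-644, -920, -1150); plane equation n·P = 48208.
Requiring n·Y = 48208: (-1150)k + (-195592) = 48208.
So k = -212.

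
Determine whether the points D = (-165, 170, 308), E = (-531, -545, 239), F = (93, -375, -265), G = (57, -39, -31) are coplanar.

Yes

With D as base: DE = (-366, -715, -69), DF = (258, -545, -573), DG = (222, -209, -339).
DF × DG = (64998, -39744, 67068).
DE · (DF × DG) = 0.
The scalar triple product vanishes, so the four points are coplanar.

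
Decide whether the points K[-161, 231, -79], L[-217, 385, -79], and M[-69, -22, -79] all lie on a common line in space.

KL = (-56, 154, 0), KM = (92, -253, 0).
Each component of KM is -23/14 times the corresponding component of KL, so KM = -23/14·KL and the points are collinear.

Yes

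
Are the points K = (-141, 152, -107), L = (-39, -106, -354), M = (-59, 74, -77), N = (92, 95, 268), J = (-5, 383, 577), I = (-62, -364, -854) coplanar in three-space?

No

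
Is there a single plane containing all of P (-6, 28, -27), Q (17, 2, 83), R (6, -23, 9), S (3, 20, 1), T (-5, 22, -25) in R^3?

The plane through P, Q, R has normal n = PQ × PR = (4674, 492, -861) and equation n·X = 8979.
Checking the remaining points: n·S = 23001, n·T = 8979.
Since n·S = 23001 ≠ 8979, S is off the plane and the points are not all coplanar.

No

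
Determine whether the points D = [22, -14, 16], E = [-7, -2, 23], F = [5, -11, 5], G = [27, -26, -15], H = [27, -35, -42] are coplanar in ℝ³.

No

The plane through D, E, F has normal n = DE × DF = (-153, -438, 117) and equation n·P = 4638.
Checking the remaining points: n·G = 5502, n·H = 6285.
Since n·G = 5502 ≠ 4638, G is off the plane and the points are not all coplanar.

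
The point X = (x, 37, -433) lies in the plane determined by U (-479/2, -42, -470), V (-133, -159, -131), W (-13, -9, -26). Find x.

-185

A normal to the plane is n = UV × UW = (-63135, 58995/2, 30015).
X lies in the plane iff n · UX = 0.
This gives (-63135)x + (-11679975) = 0, so x = -185.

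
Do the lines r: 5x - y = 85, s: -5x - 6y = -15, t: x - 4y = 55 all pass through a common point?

Yes

The three lines meet at one point iff the augmented coefficient matrix [aᵢ bᵢ cᵢ] has rank < 3, i.e. its determinant vanishes.
Here the determinant is 0.
It vanishes, so the lines are concurrent at (15, -10).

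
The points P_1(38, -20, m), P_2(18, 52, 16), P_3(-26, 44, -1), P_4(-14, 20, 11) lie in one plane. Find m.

The points are coplanar iff P_1P_2 · (P_1P_3 × P_1P_4) = 0.
Expanding, this is linear in m: (-1152)m + (51840) = 0.
So m = 45.

45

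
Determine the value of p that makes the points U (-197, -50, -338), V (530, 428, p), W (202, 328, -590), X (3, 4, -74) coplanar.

-190

The points are coplanar iff UV · (UW × UX) = 0.
Expanding, this is linear in p: (-54054)p + (-10270260) = 0.
So p = -190.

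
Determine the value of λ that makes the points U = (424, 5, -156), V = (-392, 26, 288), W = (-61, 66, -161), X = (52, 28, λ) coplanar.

-28

Normal to plane UVW: n = (-27189, -219420, -39591); plane equation n·P = -6449040.
Requiring n·X = -6449040: (-39591)λ + (-7557588) = -6449040.
So λ = -28.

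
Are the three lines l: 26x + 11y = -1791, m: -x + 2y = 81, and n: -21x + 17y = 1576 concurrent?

Yes

Intersecting l and m: solving the 2×2 system gives (x, y) = (-71, 5).
Substitute into n: (-21)(-71) + (17)(5) = 1576.
This equals 1576, so (-71, 5) lies on all three lines and they are concurrent.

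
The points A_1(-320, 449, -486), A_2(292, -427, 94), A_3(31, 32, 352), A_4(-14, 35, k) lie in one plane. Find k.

-54

The points are coplanar iff A_1A_2 · (A_1A_3 × A_1A_4) = 0.
Expanding, this is linear in k: (52272)k + (2822688) = 0.
So k = -54.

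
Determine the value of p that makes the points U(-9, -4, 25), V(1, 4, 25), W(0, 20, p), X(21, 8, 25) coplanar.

25

The points are coplanar iff UV · (UW × UX) = 0.
Expanding, this is linear in p: (120)p + (-3000) = 0.
So p = 25.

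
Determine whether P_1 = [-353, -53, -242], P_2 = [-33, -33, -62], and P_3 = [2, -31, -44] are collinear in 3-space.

P_1P_2 = (320, 20, 180), P_1P_3 = (355, 22, 198).
P_1P_2 × P_1P_3 = (0, 540, -60).
The cross product is nonzero, so the points do not lie on one line.

No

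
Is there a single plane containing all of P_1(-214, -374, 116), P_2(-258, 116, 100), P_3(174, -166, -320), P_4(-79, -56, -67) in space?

With P_1 as base: P_1P_2 = (-44, 490, -16), P_1P_3 = (388, 208, -436), P_1P_4 = (135, 318, -183).
P_1P_3 × P_1P_4 = (100584, 12144, 95304).
P_1P_2 · (P_1P_3 × P_1P_4) = 0.
The scalar triple product vanishes, so the four points are coplanar.

Yes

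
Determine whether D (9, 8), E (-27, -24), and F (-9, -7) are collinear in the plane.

DE = (-36, -32), DF = (-18, -15).
det[DE; DF] = (-36)(-15) − (-32)(-18) = -36.
The determinant is nonzero, so they are not collinear.

No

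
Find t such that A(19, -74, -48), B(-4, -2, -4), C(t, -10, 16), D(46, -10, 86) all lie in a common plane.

11

Normal to plane ABD: n = (6832, 4270, -3416); plane equation n·P = -22204.
Requiring n·C = -22204: (6832)t + (-97356) = -22204.
So t = 11.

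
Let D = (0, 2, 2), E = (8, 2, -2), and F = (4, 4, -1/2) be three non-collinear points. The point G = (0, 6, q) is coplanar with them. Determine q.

The plane through D, E, F has equation 8x + 4y + 16z = 40.
Substituting G: (16)q + (24) = 40, so q = 1.

1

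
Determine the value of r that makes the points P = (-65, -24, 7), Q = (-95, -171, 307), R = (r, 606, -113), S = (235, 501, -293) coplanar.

355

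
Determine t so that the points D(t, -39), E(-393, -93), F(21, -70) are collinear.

Collinearity: (D − E) must be parallel to (F − E) = (414, 23).
Cross-multiplying the components: (t − (-393))·(23) = (54)·(414).
Solving gives t = 579.

579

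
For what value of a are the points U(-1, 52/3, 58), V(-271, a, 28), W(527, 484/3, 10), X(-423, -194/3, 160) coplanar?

-254/3

Normal to plane UWX: n = (10752, -33600, 17472); plane equation n·P = 420224.
Requiring n·V = 420224: (-33600)a + (-2424576) = 420224.
So a = -254/3.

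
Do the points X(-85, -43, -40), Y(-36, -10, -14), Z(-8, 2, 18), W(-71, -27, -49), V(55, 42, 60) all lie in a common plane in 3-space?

No

The plane through X, Y, Z has normal n = XY × XZ = (744, -840, -336) and equation n·P = -13680.
Checking the remaining points: n·W = -13680, n·V = -14520.
Since n·V = -14520 ≠ -13680, V is off the plane and the points are not all coplanar.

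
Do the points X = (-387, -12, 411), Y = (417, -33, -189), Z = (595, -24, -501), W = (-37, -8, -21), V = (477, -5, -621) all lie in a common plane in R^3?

No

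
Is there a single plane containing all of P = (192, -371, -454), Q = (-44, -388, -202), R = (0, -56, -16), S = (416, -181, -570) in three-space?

Yes

A normal to the plane through P, Q, R is n = PQ × PR = (-86826, 54984, -77604).
The plane has equation n·X = -1837440. For S: n·S = -1837440.
Equal, so S lies in the plane and all four are coplanar.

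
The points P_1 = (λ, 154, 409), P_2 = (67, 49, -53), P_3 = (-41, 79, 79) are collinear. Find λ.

-311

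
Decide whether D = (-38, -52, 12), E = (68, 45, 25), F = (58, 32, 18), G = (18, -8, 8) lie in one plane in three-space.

A normal to the plane through D, E, F is n = DE × DF = (-510, 612, -408).
The plane has equation n·P = -17340. For G: n·G = -17340.
Equal, so G lies in the plane and all four are coplanar.

Yes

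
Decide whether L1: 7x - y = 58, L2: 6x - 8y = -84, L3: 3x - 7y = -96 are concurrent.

Lines aᵢx + bᵢy = cᵢ with pairwise distinct directions are concurrent exactly when det[aᵢ bᵢ cᵢ] = 0.
Here the determinant is -108.
Nonzero, so no common point exists.

No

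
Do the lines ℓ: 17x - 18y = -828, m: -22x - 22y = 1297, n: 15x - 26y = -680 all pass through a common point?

Intersecting ℓ and m: solving the 2×2 system gives (x, y) = (-20781/385, -3833/770).
Substitute into n: (15)(-20781/385) + (-26)(-3833/770) = -261886/385.
But n requires -680 ≠ -261886/385, so the three lines have no common point.

No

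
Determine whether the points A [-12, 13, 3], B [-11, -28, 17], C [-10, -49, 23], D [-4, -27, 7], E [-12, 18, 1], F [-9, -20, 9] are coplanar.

The plane through A, B, C has normal n = AB × AC = (48, 8, 20) and equation n·P = -412.
Checking the remaining points: n·D = -268, n·E = -412, n·F = -412.
Since n·D = -268 ≠ -412, D is off the plane and the points are not all coplanar.

No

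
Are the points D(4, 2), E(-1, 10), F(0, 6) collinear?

No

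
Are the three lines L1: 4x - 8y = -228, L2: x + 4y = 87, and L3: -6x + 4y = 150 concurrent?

The three lines meet at one point iff the augmented coefficient matrix [aᵢ bᵢ cᵢ] has rank < 3, i.e. its determinant vanishes.
Here the determinant is 0.
It vanishes, so the lines are concurrent at (-9, 24).

Yes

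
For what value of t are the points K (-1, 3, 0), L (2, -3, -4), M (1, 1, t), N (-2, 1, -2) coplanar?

-1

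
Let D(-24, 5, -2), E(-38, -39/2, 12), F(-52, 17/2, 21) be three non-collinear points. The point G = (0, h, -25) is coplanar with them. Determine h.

73/2

Coplanarity requires DE · (DF × DG) = 0.
DE = (-14, -49/2, 14), DF = (-28, 7/2, 23); the triple product is linear in h with coefficient -70 and constant term 2555.
Setting it to zero: h = 73/2.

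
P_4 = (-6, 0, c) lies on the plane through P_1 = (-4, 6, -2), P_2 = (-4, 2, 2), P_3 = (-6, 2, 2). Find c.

Coplanarity requires P_1P_2 · (P_1P_3 × P_1P_4) = 0.
P_1P_2 = (0, -4, 4), P_1P_3 = (-2, -4, 4); the triple product is linear in c with coefficient -8 and constant term 32.
Setting it to zero: c = 4.

4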